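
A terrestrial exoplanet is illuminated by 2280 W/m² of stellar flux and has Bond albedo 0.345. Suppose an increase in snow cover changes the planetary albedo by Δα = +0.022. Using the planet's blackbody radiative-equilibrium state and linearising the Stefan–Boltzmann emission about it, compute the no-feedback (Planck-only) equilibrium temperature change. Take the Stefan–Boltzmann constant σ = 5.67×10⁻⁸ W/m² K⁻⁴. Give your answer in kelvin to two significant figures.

Unperturbed T_e = [2280·(1−0.345)/(4σ)]^¼ = 284.9 K.
ΔF = −(S/4)Δα = −(2280/4)×(+0.022) = -12.54 W/m².
Linearising σT⁴ gives d(σT⁴)/dT = 4σT_e³ = 5.243 W/m² per K.
ΔT₀ = ΔF/λ_P = -12.54/5.243 = -2.39 K.

-2.4 K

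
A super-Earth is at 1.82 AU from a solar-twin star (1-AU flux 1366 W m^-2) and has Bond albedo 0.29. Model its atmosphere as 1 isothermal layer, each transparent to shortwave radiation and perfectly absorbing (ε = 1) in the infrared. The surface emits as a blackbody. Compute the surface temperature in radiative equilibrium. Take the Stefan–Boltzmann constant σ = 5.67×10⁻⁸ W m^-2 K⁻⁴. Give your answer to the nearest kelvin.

By the inverse-square law, S = 1366/1.82² = 412.4 W m^-2.
The effective emission temperature is T_e = [S(1−α)/(4σ)]^¼ = 189.6 K.
For an N-layer opaque stack, T_s⁴ = (N+1)T_e⁴, hence T_s = (2)^(1/4)×189.6 K = 225.4 K.

225 K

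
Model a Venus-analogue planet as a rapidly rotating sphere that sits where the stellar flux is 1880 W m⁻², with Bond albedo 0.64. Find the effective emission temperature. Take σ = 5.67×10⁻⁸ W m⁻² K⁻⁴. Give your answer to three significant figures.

234 K

Absorbed flux (global mean): S(1−α)/4 = 1880·0.36/4 = 169.2 W m⁻².
In equilibrium σT⁴ equals this, so T = 233.7 K.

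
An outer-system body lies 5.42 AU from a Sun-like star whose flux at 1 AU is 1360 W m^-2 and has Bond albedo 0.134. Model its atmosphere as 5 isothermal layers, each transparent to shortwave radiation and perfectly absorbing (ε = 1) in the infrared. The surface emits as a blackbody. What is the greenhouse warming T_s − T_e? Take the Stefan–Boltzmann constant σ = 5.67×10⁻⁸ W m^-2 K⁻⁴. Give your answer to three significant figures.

65.2 kelvin

Irradiance scales as 1/d², so S = 1360 W m^-2 × (1/5.42)² = 46.30 W m^-2.
Top-of-atmosphere balance: σT_e⁴ = S(1−α)/4 = 10.02 W m^-2 → T_e = 115.3 K.
Surface: T_s = (6)^¼·T_e = 180.5 K.
So the greenhouse effect raises the surface by 180.5 − 115.3 = 65.16 K.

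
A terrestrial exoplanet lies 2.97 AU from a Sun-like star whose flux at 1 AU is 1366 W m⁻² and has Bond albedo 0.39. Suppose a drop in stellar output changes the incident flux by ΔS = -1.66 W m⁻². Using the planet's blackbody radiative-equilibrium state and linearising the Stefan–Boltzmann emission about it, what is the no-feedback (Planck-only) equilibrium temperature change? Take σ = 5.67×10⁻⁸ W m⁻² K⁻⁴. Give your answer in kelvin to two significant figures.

-0.38 kelvin

By the inverse-square law, S = 1366/2.97² = 154.9 W m⁻².
Reference equilibrium: T_e = [S(1−α)/(4σ)]^(1/4) = 142.9 K.
Only a fraction (1−α) is absorbed and it's spread over 4πR², so ΔF = (1−α)ΔS/4 = -0.2531 W m⁻².
Linearising σT⁴ gives d(σT⁴)/dT = 4σT_e³ = 0.6612 W m⁻² per K.
ΔT₀ = ΔF/λ_P = -0.2531/0.6612 = -0.383 K.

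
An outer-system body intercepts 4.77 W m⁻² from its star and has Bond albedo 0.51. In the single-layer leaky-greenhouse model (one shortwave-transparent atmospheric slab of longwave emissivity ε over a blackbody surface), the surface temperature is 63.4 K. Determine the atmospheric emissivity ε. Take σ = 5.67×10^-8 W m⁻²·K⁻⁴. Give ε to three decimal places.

0.724

First, T_e = [4.770·(1−0.51)/(4σ)]^(1/4) = 56.66 K.
Since (2−ε)/2 = (T_e/T_s)⁴ = 0.6378, ε = 0.7243.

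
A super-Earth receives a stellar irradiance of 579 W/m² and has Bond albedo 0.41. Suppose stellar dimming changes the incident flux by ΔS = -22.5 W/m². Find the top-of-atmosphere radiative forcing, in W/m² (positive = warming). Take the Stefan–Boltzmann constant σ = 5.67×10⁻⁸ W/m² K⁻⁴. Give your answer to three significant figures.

ΔF = Δ[S(1−α)]/4 = (1−0.41)·-22.5/4 = -3.319 W/m².

-3.32 W/m²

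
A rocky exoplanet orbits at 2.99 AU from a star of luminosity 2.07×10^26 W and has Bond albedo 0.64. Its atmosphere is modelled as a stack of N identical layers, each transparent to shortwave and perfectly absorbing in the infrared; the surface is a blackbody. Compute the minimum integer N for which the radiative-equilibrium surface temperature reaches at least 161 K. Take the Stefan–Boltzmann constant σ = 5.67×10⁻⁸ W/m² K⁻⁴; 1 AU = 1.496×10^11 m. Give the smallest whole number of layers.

5

d = 2.99 × 1.496×10^11 m = 4.473×10^11 m.
S = L/(4πd²) = 82.33 W/m².
The effective emission temperature is T_e = [S(1−α)/(4σ)]^¼ = 106.9 K.
T_s = (N+1)^(1/4)·T_e ≥ 161 K requires N+1 ≥ (T_s/T_e)⁴ = (161/106.9)⁴ = 5.141.
So N ≥ 4.141; the smallest integer is N = 5.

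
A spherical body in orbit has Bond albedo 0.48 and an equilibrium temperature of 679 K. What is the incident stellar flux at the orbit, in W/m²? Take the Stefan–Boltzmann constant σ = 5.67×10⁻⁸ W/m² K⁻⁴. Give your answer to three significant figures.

92700 W/m²

Invert the energy balance for S: S = 4σT⁴/(1−α).
The emitted flux is σT⁴ = 12050 W/m².
S = 4·12050/0.52 = 92710 W/m².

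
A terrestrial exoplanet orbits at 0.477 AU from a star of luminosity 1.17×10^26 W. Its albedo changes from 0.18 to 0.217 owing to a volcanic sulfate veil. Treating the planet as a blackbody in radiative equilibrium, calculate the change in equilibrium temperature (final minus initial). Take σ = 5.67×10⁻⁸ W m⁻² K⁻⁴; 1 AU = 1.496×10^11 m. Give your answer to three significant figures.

-3.27 kelvin

d = 0.477 × 1.496×10^11 m = 7.136×10^10 m.
Spreading L over a sphere of radius d: S = 1.17×10^26/(4π·7.14×10^10²) = 1828 W m⁻².
Initial: T₁ = [S(1−0.18)/(4σ)]^(1/4) = 285.1 K.
With α = 0.217, T₂ = 281.9 K.
ΔT = T₂ − T₁ = -3.272 K.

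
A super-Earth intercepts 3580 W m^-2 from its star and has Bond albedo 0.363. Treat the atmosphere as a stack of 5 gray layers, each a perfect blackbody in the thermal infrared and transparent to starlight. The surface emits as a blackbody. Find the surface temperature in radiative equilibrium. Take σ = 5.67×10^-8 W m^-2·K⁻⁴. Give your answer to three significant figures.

496 kelvin

The effective emission temperature is T_e = [S(1−α)/(4σ)]^¼ = 316.7 K.
With N = 5 opaque layers, T_s = (N+1)^(1/4)·T_e = 6^(1/4)·316.7 = 495.6 K.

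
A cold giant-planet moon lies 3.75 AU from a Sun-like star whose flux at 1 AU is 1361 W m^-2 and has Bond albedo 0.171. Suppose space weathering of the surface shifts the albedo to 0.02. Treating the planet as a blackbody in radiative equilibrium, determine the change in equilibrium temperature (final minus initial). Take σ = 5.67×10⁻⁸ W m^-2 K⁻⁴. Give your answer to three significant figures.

Flux at the orbit: S = 1361/(3.75)² = 96.78 W m^-2.
Initial: T₁ = [S(1−0.171)/(4σ)]^(1/4) = 137.1 K.
After:  T₂ = [96.78·0.98/(4σ)]^(1/4) = 143.0 K.
ΔT = T₂ − T₁ = 5.859 K.

5.86 K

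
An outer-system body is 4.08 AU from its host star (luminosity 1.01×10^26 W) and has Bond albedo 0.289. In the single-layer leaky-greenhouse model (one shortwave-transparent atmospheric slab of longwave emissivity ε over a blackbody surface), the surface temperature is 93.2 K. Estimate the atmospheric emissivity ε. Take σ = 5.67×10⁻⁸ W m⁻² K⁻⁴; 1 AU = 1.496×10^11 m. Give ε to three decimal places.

d = 4.08 × 1.496×10^11 m = 6.104×10^11 m.
Spreading L over a sphere of radius d: S = 1.01×10^26/(4π·6.10×10^11²) = 21.57 W m⁻².
TOA balance gives T_e = 90.69 K.
Since (2−ε)/2 = (T_e/T_s)⁴ = 0.8964, ε = 0.2072.

0.207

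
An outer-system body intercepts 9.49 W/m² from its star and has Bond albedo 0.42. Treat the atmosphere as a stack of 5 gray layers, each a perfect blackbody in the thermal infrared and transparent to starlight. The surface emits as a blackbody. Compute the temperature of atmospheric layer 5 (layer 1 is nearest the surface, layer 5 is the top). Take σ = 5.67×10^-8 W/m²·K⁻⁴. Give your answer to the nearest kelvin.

The effective emission temperature is T_e = [S(1−α)/(4σ)]^¼ = 70.19 K.
In the N-layer model, layer k (counted from the surface) has T_k = (N+1−k)^(1/4)·T_e.
T_5 = (1)^(1/4)·70.19 = 70.19 K.

70 kelvin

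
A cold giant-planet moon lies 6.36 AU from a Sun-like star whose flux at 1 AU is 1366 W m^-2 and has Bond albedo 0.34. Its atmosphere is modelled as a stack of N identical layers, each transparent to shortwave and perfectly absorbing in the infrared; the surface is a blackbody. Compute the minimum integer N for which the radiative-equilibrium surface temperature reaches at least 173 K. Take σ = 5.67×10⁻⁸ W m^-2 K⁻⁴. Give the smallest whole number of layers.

9

Irradiance scales as 1/d², so S = 1366 W m^-2 × (1/6.36)² = 33.77 W m^-2.
The effective emission temperature is T_e = [S(1−α)/(4σ)]^¼ = 99.57 K.
Since T_s⁴ = (N+1)T_e⁴, we need N ≥ (T_s/T_e)⁴ − 1 = 8.115.
The minimum whole number is N = 9.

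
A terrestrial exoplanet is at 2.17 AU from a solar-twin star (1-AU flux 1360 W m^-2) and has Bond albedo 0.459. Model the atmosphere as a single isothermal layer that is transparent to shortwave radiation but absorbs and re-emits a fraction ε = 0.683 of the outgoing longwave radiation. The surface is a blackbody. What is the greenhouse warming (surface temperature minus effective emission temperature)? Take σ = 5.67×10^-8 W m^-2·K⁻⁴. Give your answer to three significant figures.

17.8 K

Irradiance scales as 1/d², so S = 1360 W m^-2 × (1/2.17)² = 288.8 W m^-2.
Effective emission temperature (TOA balance): σT_e⁴ = S(1−α)/4 = 39.06 W m^-2 → T_e = 162.0 K.
For a single slab of emissivity ε, T_s⁴ = 2T_e⁴/(2−ε); thus T_s = 162.0·(1.519)^(1/4) = 179.8 K.
The atmosphere warms the surface by 17.84 K.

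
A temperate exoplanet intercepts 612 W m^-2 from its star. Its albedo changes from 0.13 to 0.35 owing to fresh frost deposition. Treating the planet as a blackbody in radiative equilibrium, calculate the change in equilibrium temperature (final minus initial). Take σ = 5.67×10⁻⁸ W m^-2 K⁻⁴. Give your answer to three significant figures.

Before: T₁ = [612.0·0.87/(4σ)]^(1/4) = 220.1 K.
With α = 0.35, T₂ = 204.6 K.
ΔT = T₂ − T₁ = -15.47 K.

-15.5 K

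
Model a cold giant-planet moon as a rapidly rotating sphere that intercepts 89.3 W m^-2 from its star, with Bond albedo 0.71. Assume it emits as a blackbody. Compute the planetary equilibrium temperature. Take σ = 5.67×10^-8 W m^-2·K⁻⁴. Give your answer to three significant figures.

103 K

Absorbed flux (global mean): S(1−α)/4 = 89.30·0.29/4 = 6.474 W m^-2.
Balancing against σT⁴: T = (6.474/5.67×10⁻⁸)^(1/4) = 103.4 K.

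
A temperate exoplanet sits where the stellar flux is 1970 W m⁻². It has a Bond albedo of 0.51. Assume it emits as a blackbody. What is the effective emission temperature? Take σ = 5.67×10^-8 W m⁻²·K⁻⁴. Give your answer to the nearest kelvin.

The planet absorbs (1−α)S over its disc πR² and re-emits over 4πR², so the mean absorbed flux is (1−0.51)·1970/4 = 241.3 W m⁻².
Set σT⁴ = 241.3 → T = (241.3/σ)^(1/4) = 255.4 K.

255 K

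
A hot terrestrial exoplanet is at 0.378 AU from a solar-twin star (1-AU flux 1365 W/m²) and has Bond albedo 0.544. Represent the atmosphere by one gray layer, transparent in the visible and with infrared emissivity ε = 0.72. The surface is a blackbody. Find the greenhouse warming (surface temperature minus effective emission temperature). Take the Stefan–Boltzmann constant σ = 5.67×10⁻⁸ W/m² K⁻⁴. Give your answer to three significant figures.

43.9 K

By the inverse-square law, S = 1365/0.378² = 9553 W/m².
Effective emission temperature (TOA balance): σT_e⁴ = S(1−α)/4 = 1089 W/m² → T_e = 372.3 K.
The surface balance (absorbed SW + ε·downward IR = σT_s⁴) with T_a⁴ = T_s⁴/2 reduces to T_s = T_e·[2/(2−ε)]^¼ = 416.2 K.
T_s − T_e = 416.2 − 372.3 = 43.94 K.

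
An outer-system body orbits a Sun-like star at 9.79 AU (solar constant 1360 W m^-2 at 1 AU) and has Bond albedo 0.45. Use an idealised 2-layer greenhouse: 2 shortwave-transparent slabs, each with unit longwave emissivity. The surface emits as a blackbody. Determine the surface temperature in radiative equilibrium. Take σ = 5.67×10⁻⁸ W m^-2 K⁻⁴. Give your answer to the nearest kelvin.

By the inverse-square law, S = 1360/9.79² = 14.19 W m^-2.
OLR = S(1−α)/4 = 1.951 W m^-2; the top layer radiates at T_e = 76.59 K.
With N = 2 opaque layers, T_s = (N+1)^(1/4)·T_e = 3^(1/4)·76.59 = 100.8 K.

101 K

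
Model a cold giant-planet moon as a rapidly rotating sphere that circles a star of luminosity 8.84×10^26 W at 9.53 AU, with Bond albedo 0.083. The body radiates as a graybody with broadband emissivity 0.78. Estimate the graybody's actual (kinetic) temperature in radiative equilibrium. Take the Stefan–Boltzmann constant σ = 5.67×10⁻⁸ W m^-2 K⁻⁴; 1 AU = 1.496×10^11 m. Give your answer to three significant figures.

116 K

Orbital distance: d = 9.53 AU = 1.426×10^12 m.
Flux at the orbit: S = L/(4πd²) = 8.84×10^26/(4π·(1.43×10^12)²) = 34.61 W m^-2.
Averaging over the sphere, the absorbed flux is S(1−α)/4 = 7.934 W m^-2.
Equating to εσT⁴ with ε = 0.78: T = (7.934/0.78σ)^(1/4) = 115.7 K.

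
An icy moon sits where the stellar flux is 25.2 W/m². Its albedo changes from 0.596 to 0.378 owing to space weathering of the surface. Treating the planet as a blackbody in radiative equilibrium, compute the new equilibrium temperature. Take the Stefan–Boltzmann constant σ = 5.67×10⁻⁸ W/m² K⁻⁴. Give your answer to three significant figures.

T₂ = [S(1−α₂)/(4σ)]^(1/4) = [25.20·0.622/(4σ)]^(1/4) = 91.18 K.

91.2 K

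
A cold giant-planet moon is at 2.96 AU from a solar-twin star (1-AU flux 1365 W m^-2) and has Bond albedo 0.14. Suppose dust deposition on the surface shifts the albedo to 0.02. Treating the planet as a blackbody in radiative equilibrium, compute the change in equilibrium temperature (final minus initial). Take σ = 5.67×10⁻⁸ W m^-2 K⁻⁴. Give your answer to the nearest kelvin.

5 K

By the inverse-square law, S = 1365/2.96² = 155.8 W m^-2.
Before: T₁ = [155.8·0.86/(4σ)]^(1/4) = 155.9 K.
After:  T₂ = [155.8·0.98/(4σ)]^(1/4) = 161.1 K.
ΔT = T₂ − T₁ = 5.175 K.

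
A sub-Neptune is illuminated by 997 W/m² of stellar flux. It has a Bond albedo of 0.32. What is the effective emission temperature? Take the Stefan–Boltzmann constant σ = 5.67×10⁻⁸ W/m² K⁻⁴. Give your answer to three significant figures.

Absorbed flux (global mean): S(1−α)/4 = 997.0·0.68/4 = 169.5 W/m².
Balancing against σT⁴: T = (169.5/5.67×10⁻⁸)^(1/4) = 233.8 K.

234 K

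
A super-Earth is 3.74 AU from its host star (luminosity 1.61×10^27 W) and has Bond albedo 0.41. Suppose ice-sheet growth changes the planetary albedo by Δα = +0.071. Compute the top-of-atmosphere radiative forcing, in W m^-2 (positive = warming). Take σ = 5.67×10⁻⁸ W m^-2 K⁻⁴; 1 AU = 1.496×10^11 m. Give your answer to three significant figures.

d = 3.74 × 1.496×10^11 m = 5.595×10^11 m.
Spreading L over a sphere of radius d: S = 1.61×10^27/(4π·5.60×10^11²) = 409.3 W m^-2.
The change in absorbed flux is Δ[S(1−α)/4] = −SΔα/4 = -7.265 W m^-2.

-7.26 W m^-2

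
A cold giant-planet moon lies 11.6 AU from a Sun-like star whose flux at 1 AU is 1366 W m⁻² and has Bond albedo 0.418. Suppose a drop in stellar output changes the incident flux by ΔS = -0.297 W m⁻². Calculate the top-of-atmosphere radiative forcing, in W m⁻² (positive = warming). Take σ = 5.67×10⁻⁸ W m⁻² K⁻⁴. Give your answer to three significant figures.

By the inverse-square law, S = 1366/11.6² = 10.15 W m⁻².
ΔF = Δ[S(1−α)]/4 = (1−0.418)·-0.297/4 = -0.04321 W m⁻².

-0.0432 W m⁻²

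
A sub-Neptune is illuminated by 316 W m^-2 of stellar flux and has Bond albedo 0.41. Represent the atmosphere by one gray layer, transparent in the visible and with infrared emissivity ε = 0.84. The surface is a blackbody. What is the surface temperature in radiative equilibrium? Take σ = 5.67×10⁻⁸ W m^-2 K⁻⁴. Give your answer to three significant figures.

Effective emission temperature (TOA balance): σT_e⁴ = S(1−α)/4 = 46.61 W m^-2 → T_e = 169.3 K.
The surface balance (absorbed SW + ε·downward IR = σT_s⁴) with T_a⁴ = T_s⁴/2 reduces to T_s = T_e·[2/(2−ε)]^¼ = 194.0 K.

194 K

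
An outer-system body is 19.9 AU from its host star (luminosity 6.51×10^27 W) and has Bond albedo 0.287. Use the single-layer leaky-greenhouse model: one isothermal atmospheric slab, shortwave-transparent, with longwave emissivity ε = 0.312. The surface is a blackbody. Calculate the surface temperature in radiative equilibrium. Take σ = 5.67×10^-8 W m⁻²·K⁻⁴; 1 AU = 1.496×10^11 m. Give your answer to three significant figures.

Orbital distance: d = 19.9 AU = 2.977×10^12 m.
Flux at the orbit: S = L/(4πd²) = 6.51×10^27/(4π·(2.98×10^12)²) = 58.45 W m⁻².
Effective emission temperature (TOA balance): σT_e⁴ = S(1−α)/4 = 10.42 W m⁻² → T_e = 116.4 K.
Surface balance with a leaky layer gives σT_s⁴ = σT_e⁴·2/(2−ε), so T_s = T_e·[2/(2−0.312)]^(1/4) = 121.5 K.

121 K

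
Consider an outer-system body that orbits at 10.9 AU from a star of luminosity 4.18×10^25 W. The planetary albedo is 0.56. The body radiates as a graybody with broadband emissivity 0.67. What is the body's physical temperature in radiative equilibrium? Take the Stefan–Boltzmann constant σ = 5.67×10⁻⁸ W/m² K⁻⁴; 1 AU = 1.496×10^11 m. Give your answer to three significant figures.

43.6 K

d = 10.9 × 1.496×10^11 m = 1.631×10^12 m.
S = L/(4πd²) = 1.251 W/m².
Absorbed flux (global mean): S(1−α)/4 = 1.251·0.44/4 = 0.1376 W/m².
Equating to εσT⁴ with ε = 0.67: T = (0.1376/0.67σ)^(1/4) = 43.63 K.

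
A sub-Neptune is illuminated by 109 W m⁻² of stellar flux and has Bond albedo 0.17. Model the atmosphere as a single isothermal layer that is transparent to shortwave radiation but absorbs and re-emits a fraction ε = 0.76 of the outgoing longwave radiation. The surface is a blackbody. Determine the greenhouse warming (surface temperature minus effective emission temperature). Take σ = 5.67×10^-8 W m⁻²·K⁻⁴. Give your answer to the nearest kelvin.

Effective emission temperature (TOA balance): σT_e⁴ = S(1−α)/4 = 22.62 W m⁻² → T_e = 141.3 K.
Surface balance with a leaky layer gives σT_s⁴ = σT_e⁴·2/(2−ε), so T_s = T_e·[2/(2−0.76)]^(1/4) = 159.3 K.
T_s − T_e = 159.3 − 141.3 = 17.94 K.

18 K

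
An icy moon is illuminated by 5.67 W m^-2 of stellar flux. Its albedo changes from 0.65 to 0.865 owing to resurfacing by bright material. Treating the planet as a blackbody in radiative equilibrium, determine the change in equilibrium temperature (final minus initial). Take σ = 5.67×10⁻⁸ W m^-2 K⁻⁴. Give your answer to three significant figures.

-11.5 K

With α = 0.65, T₁ = 54.39 K.
Final:   T₂ = [S(1−0.865)/(4σ)]^(1/4) = 42.86 K.
ΔT = T₂ − T₁ = -11.53 K.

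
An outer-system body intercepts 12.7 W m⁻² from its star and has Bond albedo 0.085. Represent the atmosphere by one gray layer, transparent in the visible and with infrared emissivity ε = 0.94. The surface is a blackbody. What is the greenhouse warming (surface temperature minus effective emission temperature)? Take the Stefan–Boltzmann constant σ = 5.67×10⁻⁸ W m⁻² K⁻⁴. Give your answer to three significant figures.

At the top of the atmosphere, σT_e⁴ = S(1−α)/4 = 2.905 W m⁻², giving T_e = 84.60 K.
The surface balance (absorbed SW + ε·downward IR = σT_s⁴) with T_a⁴ = T_s⁴/2 reduces to T_s = T_e·[2/(2−ε)]^¼ = 99.16 K.
The atmosphere warms the surface by 14.55 K.

14.6 K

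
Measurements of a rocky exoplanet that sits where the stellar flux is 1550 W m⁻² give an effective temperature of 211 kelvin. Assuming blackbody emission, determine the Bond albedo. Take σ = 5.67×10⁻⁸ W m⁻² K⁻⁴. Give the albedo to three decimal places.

0.710

From σT⁴ = S(1−α)/4 we invert for α: 1−α = 4σT⁴/S.
σT⁴ = 112.4 W m⁻², so 4σT⁴ = 449.5 W m⁻².
1−α = 449.5/1550 = 0.2900, so α = 0.7100.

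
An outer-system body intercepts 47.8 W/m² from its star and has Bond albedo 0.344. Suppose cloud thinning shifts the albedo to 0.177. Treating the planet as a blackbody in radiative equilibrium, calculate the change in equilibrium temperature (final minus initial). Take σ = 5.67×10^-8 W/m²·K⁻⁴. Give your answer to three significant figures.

6.33 kelvin

Initial: T₁ = [S(1−0.344)/(4σ)]^(1/4) = 108.4 K.
After:  T₂ = [47.80·0.823/(4σ)]^(1/4) = 114.8 K.
Change: 114.8 − 108.4 = 6.326 K.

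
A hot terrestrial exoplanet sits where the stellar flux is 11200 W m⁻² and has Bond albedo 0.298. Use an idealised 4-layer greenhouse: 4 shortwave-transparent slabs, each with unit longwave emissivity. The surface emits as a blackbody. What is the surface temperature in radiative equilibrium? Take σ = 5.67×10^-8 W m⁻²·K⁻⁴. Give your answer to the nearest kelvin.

Top-of-atmosphere balance: σT_e⁴ = S(1−α)/4 = 1966 W m⁻² → T_e = 431.5 K.
With N = 4 opaque layers, T_s = (N+1)^(1/4)·T_e = 5^(1/4)·431.5 = 645.2 K.

645 kelvin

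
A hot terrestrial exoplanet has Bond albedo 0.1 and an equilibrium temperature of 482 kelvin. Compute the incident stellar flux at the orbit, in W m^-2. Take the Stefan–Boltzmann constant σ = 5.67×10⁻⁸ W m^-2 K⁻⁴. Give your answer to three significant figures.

13600 W m^-2

Invert the energy balance for S: S = 4σT⁴/(1−α).
σT⁴ = 5.67×10⁻⁸·(482)⁴ = 3060 W m^-2.
S = 4·3060/0.9 = 13600 W m^-2.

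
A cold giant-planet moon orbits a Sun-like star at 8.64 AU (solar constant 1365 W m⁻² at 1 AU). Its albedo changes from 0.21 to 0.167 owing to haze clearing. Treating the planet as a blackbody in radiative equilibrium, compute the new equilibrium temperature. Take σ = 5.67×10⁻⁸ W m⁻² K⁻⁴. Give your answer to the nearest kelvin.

Irradiance scales as 1/d², so S = 1365 W m⁻² × (1/8.64)² = 18.29 W m⁻².
T₂ = [S(1−α₂)/(4σ)]^(1/4) = [18.29·0.833/(4σ)]^(1/4) = 90.53 K.

91 K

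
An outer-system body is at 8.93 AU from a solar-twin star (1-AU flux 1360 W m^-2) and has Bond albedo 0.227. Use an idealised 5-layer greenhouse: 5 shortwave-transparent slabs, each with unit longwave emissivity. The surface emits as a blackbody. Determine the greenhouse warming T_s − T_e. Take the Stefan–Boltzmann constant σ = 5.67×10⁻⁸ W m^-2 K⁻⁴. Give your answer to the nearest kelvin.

49 K

Irradiance scales as 1/d², so S = 1360 W m^-2 × (1/8.93)² = 17.05 W m^-2.
Top-of-atmosphere balance: σT_e⁴ = S(1−α)/4 = 3.296 W m^-2 → T_e = 87.32 K.
T_s = (N+1)^(1/4)·T_e = 136.7 K.
So the greenhouse effect raises the surface by 136.7 − 87.32 = 49.34 K.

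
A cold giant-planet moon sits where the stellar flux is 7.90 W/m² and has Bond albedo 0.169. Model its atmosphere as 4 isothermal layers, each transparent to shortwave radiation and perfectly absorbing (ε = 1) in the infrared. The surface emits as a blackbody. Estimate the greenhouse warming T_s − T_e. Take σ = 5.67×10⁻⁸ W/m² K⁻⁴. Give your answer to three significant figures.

Top-of-atmosphere balance: σT_e⁴ = S(1−α)/4 = 1.641 W/m² → T_e = 73.35 K.
Surface: T_s = (5)^¼·T_e = 109.7 K.
Warming: T_s − T_e = 36.33 K.

36.3 K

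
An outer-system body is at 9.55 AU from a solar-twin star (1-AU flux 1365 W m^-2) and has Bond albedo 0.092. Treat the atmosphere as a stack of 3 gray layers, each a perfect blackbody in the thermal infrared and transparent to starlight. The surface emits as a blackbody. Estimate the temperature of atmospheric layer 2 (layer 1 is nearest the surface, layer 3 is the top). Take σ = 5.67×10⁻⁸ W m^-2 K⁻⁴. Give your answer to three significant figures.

Irradiance scales as 1/d², so S = 1365 W m^-2 × (1/9.55)² = 14.97 W m^-2.
OLR = S(1−α)/4 = 3.397 W m^-2; the top layer radiates at T_e = 87.98 K.
Each opaque layer satisfies 2T_j⁴ = T_{j−1}⁴ + T_{j+1}⁴, giving T_k⁴ = (N+1−k)T_e⁴.
T_2 = (2)^(1/4)·87.98 = 104.6 K.

105 K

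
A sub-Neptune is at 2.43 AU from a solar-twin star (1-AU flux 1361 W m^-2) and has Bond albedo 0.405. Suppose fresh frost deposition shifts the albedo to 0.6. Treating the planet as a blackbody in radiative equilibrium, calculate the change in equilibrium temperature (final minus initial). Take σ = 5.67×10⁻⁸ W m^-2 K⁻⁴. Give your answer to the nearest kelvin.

Irradiance scales as 1/d², so S = 1361 W m^-2 × (1/2.43)² = 230.5 W m^-2.
With α = 0.405, T₁ = 156.8 K.
Final:   T₂ = [S(1−0.6)/(4σ)]^(1/4) = 142.0 K.
ΔT = T₂ − T₁ = -14.82 K.

-15 K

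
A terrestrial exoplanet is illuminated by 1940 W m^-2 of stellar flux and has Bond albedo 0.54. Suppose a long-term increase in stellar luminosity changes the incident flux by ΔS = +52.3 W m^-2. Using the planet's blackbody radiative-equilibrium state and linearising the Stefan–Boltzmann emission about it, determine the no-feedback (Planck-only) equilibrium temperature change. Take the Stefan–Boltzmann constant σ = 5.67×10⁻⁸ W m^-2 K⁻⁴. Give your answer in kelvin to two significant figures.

1.7 K

The baseline emission temperature is T_e = 250.5 K.
ΔF = Δ[S(1−α)]/4 = (1−0.54)·+52.3/4 = 6.014 W m^-2.
The Planck feedback parameter is 4σT_e³ = 3.563 W m^-2/K.
Hence the no-feedback warming is ΔF/(4σT_e³) = 1.69 K.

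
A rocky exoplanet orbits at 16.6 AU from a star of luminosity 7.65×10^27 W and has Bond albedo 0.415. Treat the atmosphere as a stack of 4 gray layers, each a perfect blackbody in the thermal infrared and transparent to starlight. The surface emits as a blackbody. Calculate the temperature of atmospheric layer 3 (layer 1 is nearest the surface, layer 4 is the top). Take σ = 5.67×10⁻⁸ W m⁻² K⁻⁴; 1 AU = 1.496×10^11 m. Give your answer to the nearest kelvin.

150 kelvin

Orbital distance: d = 16.6 AU = 2.483×10^12 m.
Flux at the orbit: S = L/(4πd²) = 7.65×10^27/(4π·(2.48×10^12)²) = 98.71 W m⁻².
OLR = S(1−α)/4 = 14.44 W m⁻²; the top layer radiates at T_e = 126.3 K.
The net upward flux σT_e⁴ is constant between every pair of levels, so T_k⁴ = (N+1−k)T_e⁴.
T_3 = (2)^(1/4)·126.3 = 150.2 K.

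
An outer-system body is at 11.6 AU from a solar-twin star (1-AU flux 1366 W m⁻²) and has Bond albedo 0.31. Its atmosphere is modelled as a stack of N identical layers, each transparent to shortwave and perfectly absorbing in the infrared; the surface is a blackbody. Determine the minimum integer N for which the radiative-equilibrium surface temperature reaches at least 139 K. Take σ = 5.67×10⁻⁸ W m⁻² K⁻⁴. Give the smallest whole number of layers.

Flux at the orbit: S = 1366/(11.6)² = 10.15 W m⁻².
OLR = S(1−α)/4 = 1.751 W m⁻²; the top layer radiates at T_e = 74.55 K.
Need (N+1)T_e⁴ ≥ T_s⁴, i.e. N+1 ≥ (139/74.55)⁴ = 12.087.
So N ≥ 11.087; the smallest integer is N = 12.

12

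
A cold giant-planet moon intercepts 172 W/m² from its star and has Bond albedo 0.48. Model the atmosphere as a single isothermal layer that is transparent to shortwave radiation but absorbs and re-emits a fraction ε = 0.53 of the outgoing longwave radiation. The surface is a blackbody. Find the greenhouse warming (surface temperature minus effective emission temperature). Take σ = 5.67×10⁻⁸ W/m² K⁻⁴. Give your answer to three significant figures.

11.3 K

At the top of the atmosphere, σT_e⁴ = S(1−α)/4 = 22.36 W/m², giving T_e = 140.9 K.
Surface balance with a leaky layer gives σT_s⁴ = σT_e⁴·2/(2−ε), so T_s = T_e·[2/(2−0.53)]^(1/4) = 152.2 K.
The atmosphere warms the surface by 11.28 K.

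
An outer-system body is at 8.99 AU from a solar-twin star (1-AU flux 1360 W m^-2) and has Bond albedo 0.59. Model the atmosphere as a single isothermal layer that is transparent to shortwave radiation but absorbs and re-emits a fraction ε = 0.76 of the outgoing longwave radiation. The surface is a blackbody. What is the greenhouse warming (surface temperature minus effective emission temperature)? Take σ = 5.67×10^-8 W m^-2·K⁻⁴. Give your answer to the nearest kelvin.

Irradiance scales as 1/d², so S = 1360 W m^-2 × (1/8.99)² = 16.83 W m^-2.
Effective emission temperature (TOA balance): σT_e⁴ = S(1−α)/4 = 1.725 W m^-2 → T_e = 74.27 K.
Surface balance with a leaky layer gives σT_s⁴ = σT_e⁴·2/(2−ε), so T_s = T_e·[2/(2−0.76)]^(1/4) = 83.69 K.
The atmosphere warms the surface by 9.428 K.

9 K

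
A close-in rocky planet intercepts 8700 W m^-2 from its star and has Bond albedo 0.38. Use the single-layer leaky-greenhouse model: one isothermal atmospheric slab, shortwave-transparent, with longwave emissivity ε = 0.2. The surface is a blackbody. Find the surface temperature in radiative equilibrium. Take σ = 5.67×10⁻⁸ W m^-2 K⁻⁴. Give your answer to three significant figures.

403 K

The planet radiates to space at T_e = [S(1−α)/(4σ)]^(1/4) = 392.7 K.
For a single slab of emissivity ε, T_s⁴ = 2T_e⁴/(2−ε); thus T_s = 392.7·(1.111)^(1/4) = 403.2 K.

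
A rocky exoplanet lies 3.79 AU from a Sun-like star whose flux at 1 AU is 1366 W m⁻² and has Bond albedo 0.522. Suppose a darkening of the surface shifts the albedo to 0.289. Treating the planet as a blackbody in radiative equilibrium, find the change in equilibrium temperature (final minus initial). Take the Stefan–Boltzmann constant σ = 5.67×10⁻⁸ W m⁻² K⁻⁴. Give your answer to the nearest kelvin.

By the inverse-square law, S = 1366/3.79² = 95.10 W m⁻².
Initial: T₁ = [S(1−0.522)/(4σ)]^(1/4) = 119.0 K.
With α = 0.289, T₂ = 131.4 K.
ΔT = T₂ − T₁ = 12.42 K.

12 K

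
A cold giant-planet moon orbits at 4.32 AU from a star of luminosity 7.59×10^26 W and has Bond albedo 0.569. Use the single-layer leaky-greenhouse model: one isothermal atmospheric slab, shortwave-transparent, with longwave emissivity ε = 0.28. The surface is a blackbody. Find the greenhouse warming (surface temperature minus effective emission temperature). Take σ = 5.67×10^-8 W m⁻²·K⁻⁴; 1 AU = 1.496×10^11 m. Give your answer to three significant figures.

Orbital distance: d = 4.32 AU = 6.463×10^11 m.
Flux at the orbit: S = L/(4πd²) = 7.59×10^26/(4π·(6.46×10^11)²) = 144.6 W m⁻².
Effective emission temperature (TOA balance): σT_e⁴ = S(1−α)/4 = 15.58 W m⁻² → T_e = 128.8 K.
For a single slab of emissivity ε, T_s⁴ = 2T_e⁴/(2−ε); thus T_s = 128.8·(1.163)^(1/4) = 133.7 K.
T_s − T_e = 133.7 − 128.8 = 4.947 K.

4.95 K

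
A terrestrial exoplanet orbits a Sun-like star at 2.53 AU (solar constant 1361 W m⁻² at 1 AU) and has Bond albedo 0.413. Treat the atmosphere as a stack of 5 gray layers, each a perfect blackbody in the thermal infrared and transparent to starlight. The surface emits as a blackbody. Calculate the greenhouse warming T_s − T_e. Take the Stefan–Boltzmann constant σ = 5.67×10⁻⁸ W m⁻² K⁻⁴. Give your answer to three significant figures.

By the inverse-square law, S = 1361/2.53² = 212.6 W m⁻².
The effective emission temperature is T_e = [S(1−α)/(4σ)]^¼ = 153.2 K.
Surface: T_s = (6)^¼·T_e = 239.7 K.
Warming: T_s − T_e = 86.55 K.

86.5 K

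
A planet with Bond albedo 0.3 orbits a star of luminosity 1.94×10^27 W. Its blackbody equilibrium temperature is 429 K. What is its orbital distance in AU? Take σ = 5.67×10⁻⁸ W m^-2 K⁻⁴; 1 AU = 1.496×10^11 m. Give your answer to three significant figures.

Energy balance gives S = 4σT⁴/(1−α) = 10970 W m^-2.
From L = 4πd²S, d = √(1.94×10^27/(4π·10970)) = 1.186×10^11 m = 0.7928 AU.

0.793 AU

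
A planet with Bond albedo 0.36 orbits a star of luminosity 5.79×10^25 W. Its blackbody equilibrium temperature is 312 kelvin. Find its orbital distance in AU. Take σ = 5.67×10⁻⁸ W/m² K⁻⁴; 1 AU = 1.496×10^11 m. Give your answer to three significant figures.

0.248 AU

Required flux: S = 4σT⁴/(1−α) = 3358 W/m².
S = L/(4πd²) → d = √(L/4πS) = √(5.79×10^25/(4π·3358)) = 3.704×10^10 m = 0.2476 AU.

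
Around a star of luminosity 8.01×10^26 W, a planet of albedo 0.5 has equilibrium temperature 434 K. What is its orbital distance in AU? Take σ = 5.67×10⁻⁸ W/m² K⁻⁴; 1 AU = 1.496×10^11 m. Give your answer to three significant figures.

The flux needed for this T is 4σT⁴/(1−0.5) = 16090 W/m².
Then d = [L/(4πS)]^(1/2) = 6.294×10^10 m, i.e. 0.4207 AU.

0.421 AU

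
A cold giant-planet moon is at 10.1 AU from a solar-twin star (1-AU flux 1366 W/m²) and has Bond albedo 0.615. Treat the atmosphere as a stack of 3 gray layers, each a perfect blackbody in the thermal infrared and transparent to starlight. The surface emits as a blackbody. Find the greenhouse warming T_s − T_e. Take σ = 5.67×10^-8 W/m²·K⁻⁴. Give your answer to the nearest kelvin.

Irradiance scales as 1/d², so S = 1366 W/m² × (1/10.1)² = 13.39 W/m².
OLR = S(1−α)/4 = 1.289 W/m²; the top layer radiates at T_e = 69.05 K.
Surface: T_s = (4)^¼·T_e = 97.65 K.
So the greenhouse effect raises the surface by 97.65 − 69.05 = 28.60 K.

29 kelvin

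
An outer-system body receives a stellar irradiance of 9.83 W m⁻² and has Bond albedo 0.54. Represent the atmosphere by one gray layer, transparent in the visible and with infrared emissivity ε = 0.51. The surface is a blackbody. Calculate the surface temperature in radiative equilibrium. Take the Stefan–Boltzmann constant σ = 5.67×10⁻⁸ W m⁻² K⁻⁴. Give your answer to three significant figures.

71.9 K

At the top of the atmosphere, σT_e⁴ = S(1−α)/4 = 1.130 W m⁻², giving T_e = 66.82 K.
For a single slab of emissivity ε, T_s⁴ = 2T_e⁴/(2−ε); thus T_s = 66.82·(1.342)^(1/4) = 71.92 K.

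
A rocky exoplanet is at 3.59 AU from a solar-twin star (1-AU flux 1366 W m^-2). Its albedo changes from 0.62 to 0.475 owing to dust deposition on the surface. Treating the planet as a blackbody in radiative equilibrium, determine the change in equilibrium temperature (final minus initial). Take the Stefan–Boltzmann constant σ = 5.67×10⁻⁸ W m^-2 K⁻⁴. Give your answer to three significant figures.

Flux at the orbit: S = 1366/(3.59)² = 106.0 W m^-2.
Initial: T₁ = [S(1−0.62)/(4σ)]^(1/4) = 115.4 K.
With α = 0.475, T₂ = 125.2 K.
ΔT = T₂ − T₁ = 9.715 K.

9.72 kelvin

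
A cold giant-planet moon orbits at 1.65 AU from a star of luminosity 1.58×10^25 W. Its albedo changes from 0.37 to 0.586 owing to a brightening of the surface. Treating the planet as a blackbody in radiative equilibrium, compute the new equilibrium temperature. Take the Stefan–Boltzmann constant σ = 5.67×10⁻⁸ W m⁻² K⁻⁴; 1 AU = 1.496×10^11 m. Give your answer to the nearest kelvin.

78 K

Orbital distance: d = 1.65 AU = 2.468×10^11 m.
S = L/(4πd²) = 20.64 W m⁻².
T₂ = [S(1−α₂)/(4σ)]^(1/4) = [20.64·0.414/(4σ)]^(1/4) = 78.34 K.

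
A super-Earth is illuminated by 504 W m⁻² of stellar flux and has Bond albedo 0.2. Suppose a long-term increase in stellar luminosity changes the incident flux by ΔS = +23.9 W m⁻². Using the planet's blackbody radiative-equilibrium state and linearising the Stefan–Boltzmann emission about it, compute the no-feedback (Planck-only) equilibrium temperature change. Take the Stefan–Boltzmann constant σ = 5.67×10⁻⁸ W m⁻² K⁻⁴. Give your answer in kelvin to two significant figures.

2.4 K

The baseline emission temperature is T_e = 205.3 K.
Only a fraction (1−α) is absorbed and it's spread over 4πR², so ΔF = (1−α)ΔS/4 = 4.780 W m⁻².
The Planck feedback parameter is 4σT_e³ = 1.964 W m⁻²/K.
ΔT₀ = ΔF/λ_P = 4.780/1.964 = 2.43 K.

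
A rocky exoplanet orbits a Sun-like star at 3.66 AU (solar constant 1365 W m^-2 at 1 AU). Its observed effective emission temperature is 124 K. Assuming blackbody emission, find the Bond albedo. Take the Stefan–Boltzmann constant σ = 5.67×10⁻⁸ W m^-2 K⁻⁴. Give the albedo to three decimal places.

0.474

Flux at the orbit: S = 1365/(3.66)² = 101.9 W m^-2.
Rearranging the radiative balance, α = 1 − 4σT⁴/S.
σT⁴ = 13.41 W m^-2, so 4σT⁴ = 53.62 W m^-2.
1−α = 53.62/101.9 = 0.5262, so α = 0.4738.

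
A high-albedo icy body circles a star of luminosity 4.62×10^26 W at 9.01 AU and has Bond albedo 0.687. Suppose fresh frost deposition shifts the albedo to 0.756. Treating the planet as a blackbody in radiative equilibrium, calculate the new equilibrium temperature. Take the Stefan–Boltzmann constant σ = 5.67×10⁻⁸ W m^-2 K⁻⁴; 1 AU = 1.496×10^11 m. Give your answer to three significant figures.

Orbital distance: d = 9.01 AU = 1.348×10^12 m.
Spreading L over a sphere of radius d: S = 4.62×10^26/(4π·1.35×10^12²) = 20.24 W m^-2.
New equilibrium: T₂ = [(1−0.756)·20.24/(4σ)]^(1/4) = 68.31 K.

68.3 kelvin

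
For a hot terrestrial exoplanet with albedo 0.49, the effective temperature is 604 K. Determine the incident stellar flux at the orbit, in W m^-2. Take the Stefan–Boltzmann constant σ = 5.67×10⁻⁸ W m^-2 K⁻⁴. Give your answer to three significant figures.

59200 W m^-2

From S(1−α)/4 = σT⁴: S = 4σT⁴/(1−α).
The emitted flux is σT⁴ = 7546 W m^-2.
S = 4·7546/0.51 = 59190 W m^-2.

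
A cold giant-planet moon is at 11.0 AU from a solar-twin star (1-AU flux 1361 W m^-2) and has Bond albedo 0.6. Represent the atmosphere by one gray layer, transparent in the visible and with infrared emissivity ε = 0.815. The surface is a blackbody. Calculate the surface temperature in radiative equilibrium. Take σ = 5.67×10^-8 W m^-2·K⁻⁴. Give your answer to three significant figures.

Irradiance scales as 1/d², so S = 1361 W m^-2 × (1/11.0)² = 11.25 W m^-2.
Effective emission temperature (TOA balance): σT_e⁴ = S(1−α)/4 = 1.125 W m^-2 → T_e = 66.74 K.
Surface balance with a leaky layer gives σT_s⁴ = σT_e⁴·2/(2−ε), so T_s = T_e·[2/(2−0.815)]^(1/4) = 76.07 K.

76.1 K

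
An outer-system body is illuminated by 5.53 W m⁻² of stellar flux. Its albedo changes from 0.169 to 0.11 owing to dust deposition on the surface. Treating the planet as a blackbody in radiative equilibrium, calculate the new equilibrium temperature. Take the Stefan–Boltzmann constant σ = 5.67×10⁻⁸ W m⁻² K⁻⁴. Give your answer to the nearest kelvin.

68 K

New equilibrium: T₂ = [(1−0.11)·5.530/(4σ)]^(1/4) = 68.25 K.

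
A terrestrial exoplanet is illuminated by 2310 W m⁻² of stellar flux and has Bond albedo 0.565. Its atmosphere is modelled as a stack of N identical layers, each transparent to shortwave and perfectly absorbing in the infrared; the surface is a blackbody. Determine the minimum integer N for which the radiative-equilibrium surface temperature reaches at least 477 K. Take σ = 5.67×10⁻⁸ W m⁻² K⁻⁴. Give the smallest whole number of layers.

OLR = S(1−α)/4 = 251.2 W m⁻²; the top layer radiates at T_e = 258.0 K.
Need (N+1)T_e⁴ ≥ T_s⁴, i.e. N+1 ≥ (477/258.0)⁴ = 11.685.
So N ≥ 10.685; the smallest integer is N = 11.

11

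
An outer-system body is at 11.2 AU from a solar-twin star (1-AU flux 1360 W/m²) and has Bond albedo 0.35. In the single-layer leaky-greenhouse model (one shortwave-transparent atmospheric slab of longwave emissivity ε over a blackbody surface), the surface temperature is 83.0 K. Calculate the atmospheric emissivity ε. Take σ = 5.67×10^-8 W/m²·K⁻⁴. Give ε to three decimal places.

By the inverse-square law, S = 1360/11.2² = 10.84 W/m².
Effective temperature: T_e = [S(1−α)/(4σ)]^(1/4) = 74.66 K.
Since (2−ε)/2 = (T_e/T_s)⁴ = 0.6547, ε = 0.6905.

0.691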